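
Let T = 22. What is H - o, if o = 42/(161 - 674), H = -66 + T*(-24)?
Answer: -101560/171 ≈ -593.92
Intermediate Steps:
H = -594 (H = -66 + 22*(-24) = -66 - 528 = -594)
o = -14/171 (o = 42/(-513) = -1/513*42 = -14/171 ≈ -0.081871)
H - o = -594 - 1*(-14/171) = -594 + 14/171 = -101560/171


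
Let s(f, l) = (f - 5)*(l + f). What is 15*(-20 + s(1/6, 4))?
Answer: -7225/12 ≈ -602.08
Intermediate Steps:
s(f, l) = (-5 + f)*(f + l)
15*(-20 + s(1/6, 4)) = 15*(-20 + ((1/6)² - 5/6 - 5*4 + 4/6)) = 15*(-20 + ((⅙)² - 5*⅙ - 20 + (⅙)*4)) = 15*(-20 + (1/36 - ⅚ - 20 + ⅔)) = 15*(-20 - 725/36) = 15*(-1445/36) = -7225/12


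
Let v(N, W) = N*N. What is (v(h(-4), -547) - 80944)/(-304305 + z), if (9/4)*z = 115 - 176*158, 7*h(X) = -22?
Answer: 3965772/15514037 ≈ 0.25562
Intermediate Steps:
h(X) = -22/7 (h(X) = (⅐)*(-22) = -22/7)
v(N, W) = N²
z = -12308 (z = 4*(115 - 176*158)/9 = 4*(115 - 27808)/9 = (4/9)*(-27693) = -12308)
(v(h(-4), -547) - 80944)/(-304305 + z) = ((-22/7)² - 80944)/(-304305 - 12308) = (484/49 - 80944)/(-316613) = -3965772/49*(-1/316613) = 3965772/15514037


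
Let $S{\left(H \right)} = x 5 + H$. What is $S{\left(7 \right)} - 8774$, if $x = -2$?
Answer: $-8777$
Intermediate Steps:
$S{\left(H \right)} = -10 + H$ ($S{\left(H \right)} = \left(-2\right) 5 + H = -10 + H$)
$S{\left(7 \right)} - 8774 = \left(-10 + 7\right) - 8774 = -3 - 8774 = -8777$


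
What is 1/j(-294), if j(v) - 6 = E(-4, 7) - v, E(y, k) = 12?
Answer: 1/312 ≈ 0.0032051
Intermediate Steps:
j(v) = 18 - v (j(v) = 6 + (12 - v) = 18 - v)
1/j(-294) = 1/(18 - 1*(-294)) = 1/(18 + 294) = 1/312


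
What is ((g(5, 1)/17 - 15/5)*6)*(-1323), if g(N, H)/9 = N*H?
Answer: 47628/17 ≈ 2801.6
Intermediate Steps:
g(N, H) = 9*H*N (g(N, H) = 9*(N*H) = 9*(H*N) = 9*H*N)
((g(5, 1)/17 - 15/5)*6)*(-1323) = (((9*1*5)/17 - 15/5)*6)*(-1323) = ((45*(1/17) - 15*⅕)*6)*(-1323) = ((45/17 - 3)*6)*(-1323) = -6/17*6*(-1323) = -36/17*(-1323) = 47628/17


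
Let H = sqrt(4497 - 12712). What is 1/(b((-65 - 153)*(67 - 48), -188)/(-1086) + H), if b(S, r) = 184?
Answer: -49956/2422192999 - 294849*I*sqrt(8215)/2422192999 ≈ -2.0624e-5 - 0.011033*I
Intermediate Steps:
H = I*sqrt(8215) (H = sqrt(-8215) = I*sqrt(8215) ≈ 90.637*I)
1/(b((-65 - 153)*(67 - 48), -188)/(-1086) + H) = 1/(184/(-1086) + I*sqrt(8215)) = 1/(184*(-1/1086) + I*sqrt(8215)) = 1/(-92/543 + I*sqrt(8215))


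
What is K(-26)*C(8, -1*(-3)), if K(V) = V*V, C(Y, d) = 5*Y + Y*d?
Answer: 43264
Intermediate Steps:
K(V) = V²
K(-26)*C(8, -1*(-3)) = (-26)²*(8*(5 - 1*(-3))) = 676*(8*(5 + 3)) = 676*(8*8) = 676*64 = 43264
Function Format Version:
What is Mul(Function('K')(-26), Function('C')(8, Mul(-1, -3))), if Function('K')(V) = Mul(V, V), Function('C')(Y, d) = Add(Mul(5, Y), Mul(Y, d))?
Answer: 43264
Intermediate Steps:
Function('K')(V) = Pow(V, 2)
Mul(Function('K')(-26), Function('C')(8, Mul(-1, -3))) = Mul(Pow(-26, 2), Mul(8, Add(5, Mul(-1, -3)))) = Mul(676, Mul(8, Add(5, 3))) = Mul(676, Mul(8, 8)) = Mul(676, 64) = 43264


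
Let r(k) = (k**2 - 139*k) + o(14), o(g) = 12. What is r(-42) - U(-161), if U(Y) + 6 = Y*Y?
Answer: -18301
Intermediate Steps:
U(Y) = -6 + Y**2 (U(Y) = -6 + Y*Y = -6 + Y**2)
r(k) = 12 + k**2 - 139*k (r(k) = (k**2 - 139*k) + 12 = 12 + k**2 - 139*k)
r(-42) - U(-161) = (12 + (-42)**2 - 139*(-42)) - (-6 + (-161)**2) = (12 + 1764 + 5838) - (-6 + 25921) = 7614 - 1*25915 = 7614 - 25915 = -18301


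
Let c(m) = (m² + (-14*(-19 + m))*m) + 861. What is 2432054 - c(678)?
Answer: 8226737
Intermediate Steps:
c(m) = 861 + m² + m*(266 - 14*m) (c(m) = (m² + (266 - 14*m)*m) + 861 = (m² + m*(266 - 14*m)) + 861 = 861 + m² + m*(266 - 14*m))
2432054 - c(678) = 2432054 - (861 - 13*678² + 266*678) = 2432054 - (861 - 13*459684 + 180348) = 2432054 - (861 - 5975892 + 180348) = 2432054 - 1*(-5794683) = 2432054 + 5794683 = 8226737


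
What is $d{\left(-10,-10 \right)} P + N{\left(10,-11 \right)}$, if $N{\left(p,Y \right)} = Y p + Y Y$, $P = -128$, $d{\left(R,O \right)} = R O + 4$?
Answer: $-13301$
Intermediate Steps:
$d{\left(R,O \right)} = 4 + O R$ ($d{\left(R,O \right)} = O R + 4 = 4 + O R$)
$N{\left(p,Y \right)} = Y^{2} + Y p$ ($N{\left(p,Y \right)} = Y p + Y^{2} = Y^{2} + Y p$)
$d{\left(-10,-10 \right)} P + N{\left(10,-11 \right)} = \left(4 - -100\right) \left(-128\right) - 11 \left(-11 + 10\right) = \left(4 + 100\right) \left(-128\right) - -11 = 104 \left(-128\right) + 11 = -13312 + 11 = -13301$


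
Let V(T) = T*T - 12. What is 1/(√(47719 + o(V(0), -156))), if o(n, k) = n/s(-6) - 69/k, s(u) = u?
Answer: 2*√32259695/2481515 ≈ 0.0045777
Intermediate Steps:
V(T) = -12 + T² (V(T) = T² - 12 = -12 + T²)
o(n, k) = -69/k - n/6 (o(n, k) = n/(-6) - 69/k = n*(-⅙) - 69/k = -n/6 - 69/k = -69/k - n/6)
1/(√(47719 + o(V(0), -156))) = 1/(√(47719 + (-69/(-156) - (-12 + 0²)/6))) = 1/(√(47719 + (-69*(-1/156) - (-12 + 0)/6))) = 1/(√(47719 + (23/52 - ⅙*(-12)))) = 1/(√(47719 + (23/52 + 2))) = 1/(√(47719 + 127/52)) = 1/(√(2481515/52)) = 1/(√32259695/26) = 2*√32259695/2481515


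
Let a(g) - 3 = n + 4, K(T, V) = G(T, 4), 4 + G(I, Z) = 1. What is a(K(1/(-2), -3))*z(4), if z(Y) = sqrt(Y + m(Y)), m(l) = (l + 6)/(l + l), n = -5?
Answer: sqrt(21) ≈ 4.5826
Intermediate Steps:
G(I, Z) = -3 (G(I, Z) = -4 + 1 = -3)
m(l) = (6 + l)/(2*l) (m(l) = (6 + l)/((2*l)) = (6 + l)*(1/(2*l)) = (6 + l)/(2*l))
K(T, V) = -3
z(Y) = sqrt(Y + (6 + Y)/(2*Y))
a(g) = 2 (a(g) = 3 + (-5 + 4) = 3 - 1 = 2)
a(K(1/(-2), -3))*z(4) = 2*(sqrt(2 + 4*4 + 12/4)/2) = 2*(sqrt(2 + 16 + 12*(1/4))/2) = 2*(sqrt(2 + 16 + 3)/2) = 2*(sqrt(21)/2) = sqrt(21)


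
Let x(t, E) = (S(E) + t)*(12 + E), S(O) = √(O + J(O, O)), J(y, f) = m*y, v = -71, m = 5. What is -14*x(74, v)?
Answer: 61124 + 826*I*√426 ≈ 61124.0 + 17048.0*I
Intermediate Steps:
J(y, f) = 5*y
S(O) = √6*√O (S(O) = √(O + 5*O) = √(6*O) = √6*√O)
x(t, E) = (12 + E)*(t + √6*√E) (x(t, E) = (√6*√E + t)*(12 + E) = (t + √6*√E)*(12 + E) = (12 + E)*(t + √6*√E))
-14*x(74, v) = -14*(12*74 - 71*74 + √6*(-71)^(3/2) + 12*√6*√(-71)) = -14*(888 - 5254 + √6*(-71*I*√71) + 12*√6*(I*√71)) = -14*(888 - 5254 - 71*I*√426 + 12*I*√426) = -14*(-4366 - 59*I*√426) = 61124 + 826*I*√426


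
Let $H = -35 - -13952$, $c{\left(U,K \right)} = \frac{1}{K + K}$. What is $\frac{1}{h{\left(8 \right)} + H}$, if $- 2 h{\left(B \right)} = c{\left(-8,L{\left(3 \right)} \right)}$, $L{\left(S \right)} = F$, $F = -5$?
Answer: $\frac{20}{278341} \approx 7.1854 \cdot 10^{-5}$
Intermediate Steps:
$L{\left(S \right)} = -5$
$c{\left(U,K \right)} = \frac{1}{2 K}$
$H = 13917$ ($H = -35 + 13952 = 13917$)
$h{\left(B \right)} = \frac{1}{20}$ ($h{\left(B \right)} = - \frac{\frac{1}{2} \frac{1}{-5}}{2} = - \frac{\frac{1}{2} \left(- \frac{1}{5}\right)}{2} = \left(- \frac{1}{2}\right) \left(- \frac{1}{10}\right) = \frac{1}{20}$)
$\frac{1}{h{\left(8 \right)} + H} = \frac{1}{\frac{1}{20} + 13917} = \frac{1}{\frac{278341}{20}} = \frac{20}{278341}$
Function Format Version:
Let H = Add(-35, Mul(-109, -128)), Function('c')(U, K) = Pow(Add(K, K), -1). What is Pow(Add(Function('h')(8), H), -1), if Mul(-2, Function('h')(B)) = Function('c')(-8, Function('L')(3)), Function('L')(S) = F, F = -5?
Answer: Rational(20, 278341) ≈ 7.1854e-5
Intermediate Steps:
Function('L')(S) = -5
Function('c')(U, K) = Mul(Rational(1, 2), Pow(K, -1)) (Function('c')(U, K) = Pow(Mul(2, K), -1) = Mul(Rational(1, 2), Pow(K, -1)))
H = 13917 (H = Add(-35, 13952) = 13917)
Function('h')(B) = Rational(1, 20) (Function('h')(B) = Mul(Rational(-1, 2), Mul(Rational(1, 2), Pow(-5, -1))) = Mul(Rational(-1, 2), Mul(Rational(1, 2), Rational(-1, 5))) = Mul(Rational(-1, 2), Rational(-1, 10)) = Rational(1, 20))
Pow(Add(Function('h')(8), H), -1) = Pow(Add(Rational(1, 20), 13917), -1) = Pow(Rational(278341, 20), -1) = Rational(20, 278341)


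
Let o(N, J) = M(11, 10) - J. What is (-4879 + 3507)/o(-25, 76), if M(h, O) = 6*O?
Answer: 343/4 ≈ 85.750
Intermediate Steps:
o(N, J) = 60 - J (o(N, J) = 6*10 - J = 60 - J)
(-4879 + 3507)/o(-25, 76) = (-4879 + 3507)/(60 - 1*76) = -1372/(60 - 76) = -1372/(-16) = -1372*(-1/16) = 343/4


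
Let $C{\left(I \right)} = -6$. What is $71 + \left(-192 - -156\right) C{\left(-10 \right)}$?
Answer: $287$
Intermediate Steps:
$71 + \left(-192 - -156\right) C{\left(-10 \right)} = 71 + \left(-192 - -156\right) \left(-6\right) = 71 + \left(-192 + 156\right) \left(-6\right) = 71 - -216 = 71 + 216 = 287$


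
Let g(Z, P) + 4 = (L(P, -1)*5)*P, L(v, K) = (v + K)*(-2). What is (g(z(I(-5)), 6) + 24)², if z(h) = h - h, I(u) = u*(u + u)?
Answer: 78400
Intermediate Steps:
I(u) = 2*u² (I(u) = u*(2*u) = 2*u²)
z(h) = 0
L(v, K) = -2*K - 2*v (L(v, K) = (K + v)*(-2) = -2*K - 2*v)
g(Z, P) = -4 + P*(10 - 10*P) (g(Z, P) = -4 + ((-2*(-1) - 2*P)*5)*P = -4 + ((2 - 2*P)*5)*P = -4 + (10 - 10*P)*P = -4 + P*(10 - 10*P))
(g(z(I(-5)), 6) + 24)² = ((-4 - 10*6² + 10*6) + 24)² = ((-4 - 10*36 + 60) + 24)² = ((-4 - 360 + 60) + 24)² = (-304 + 24)² = (-280)² = 78400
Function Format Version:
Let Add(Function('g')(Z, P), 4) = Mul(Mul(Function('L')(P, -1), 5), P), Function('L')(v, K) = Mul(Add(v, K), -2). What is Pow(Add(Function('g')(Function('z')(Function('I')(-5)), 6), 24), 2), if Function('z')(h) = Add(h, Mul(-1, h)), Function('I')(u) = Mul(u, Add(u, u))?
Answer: 78400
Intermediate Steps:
Function('I')(u) = Mul(2, Pow(u, 2)) (Function('I')(u) = Mul(u, Mul(2, u)) = Mul(2, Pow(u, 2)))
Function('z')(h) = 0
Function('L')(v, K) = Add(Mul(-2, K), Mul(-2, v)) (Function('L')(v, K) = Mul(Add(K, v), -2) = Add(Mul(-2, K), Mul(-2, v)))
Function('g')(Z, P) = Add(-4, Mul(P, Add(10, Mul(-10, P)))) (Function('g')(Z, P) = Add(-4, Mul(Mul(Add(Mul(-2, -1), Mul(-2, P)), 5), P)) = Add(-4, Mul(Mul(Add(2, Mul(-2, P)), 5), P)) = Add(-4, Mul(Add(10, Mul(-10, P)), P)) = Add(-4, Mul(P, Add(10, Mul(-10, P)))))
Pow(Add(Function('g')(Function('z')(Function('I')(-5)), 6), 24), 2) = Pow(Add(Add(-4, Mul(-10, Pow(6, 2)), Mul(10, 6)), 24), 2) = Pow(Add(Add(-4, Mul(-10, 36), 60), 24), 2) = Pow(Add(Add(-4, -360, 60), 24), 2) = Pow(Add(-304, 24), 2) = Pow(-280, 2) = 78400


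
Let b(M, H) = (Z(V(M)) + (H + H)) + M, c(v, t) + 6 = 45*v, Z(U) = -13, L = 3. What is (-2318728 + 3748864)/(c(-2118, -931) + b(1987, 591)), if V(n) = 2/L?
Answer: -19863/1280 ≈ -15.518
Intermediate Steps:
V(n) = ⅔ (V(n) = 2/3 = 2*(⅓) = ⅔)
c(v, t) = -6 + 45*v
b(M, H) = -13 + M + 2*H (b(M, H) = (-13 + (H + H)) + M = (-13 + 2*H) + M = -13 + M + 2*H)
(-2318728 + 3748864)/(c(-2118, -931) + b(1987, 591)) = (-2318728 + 3748864)/((-6 + 45*(-2118)) + (-13 + 1987 + 2*591)) = 1430136/((-6 - 95310) + (-13 + 1987 + 1182)) = 1430136/(-95316 + 3156) = 1430136/(-92160) = 1430136*(-1/92160) = -19863/1280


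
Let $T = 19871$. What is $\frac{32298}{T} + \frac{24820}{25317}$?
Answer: $\frac{1310886686}{503074107} \approx 2.6058$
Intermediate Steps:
$\frac{32298}{T} + \frac{24820}{25317} = \frac{32298}{19871} + \frac{24820}{25317} = \frac{1310886686}{503074107}$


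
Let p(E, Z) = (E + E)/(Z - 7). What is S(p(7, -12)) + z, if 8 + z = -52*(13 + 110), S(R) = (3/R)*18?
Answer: -45341/7 ≈ -6477.3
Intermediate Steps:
p(E, Z) = 2*E/(-7 + Z) (p(E, Z) = (2*E)/(-7 + Z) = 2*E/(-7 + Z))
S(R) = 54/R
z = -6404 (z = -8 - 52*(13 + 110) = -8 - 52*123 = -8 - 6396 = -6404)
S(p(7, -12)) + z = 54/((2*7/(-7 - 12))) - 6404 = 54/((2*7/(-19))) - 6404 = 54/((2*7*(-1/19))) - 6404 = 54/(-14/19) - 6404 = 54*(-19/14) - 6404 = -513/7 - 6404 = -45341/7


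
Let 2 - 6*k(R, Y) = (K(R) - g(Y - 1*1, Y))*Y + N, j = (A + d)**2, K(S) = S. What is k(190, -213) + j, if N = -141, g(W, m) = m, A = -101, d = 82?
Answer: 44074/3 ≈ 14691.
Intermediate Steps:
j = 361 (j = (-101 + 82)**2 = (-19)**2 = 361)
k(R, Y) = 143/6 - Y*(R - Y)/6 (k(R, Y) = 1/3 - ((R - Y)*Y - 141)/6 = 1/3 - (Y*(R - Y) - 141)/6 = 1/3 - (-141 + Y*(R - Y))/6 = 1/3 + (47/2 - Y*(R - Y)/6) = 143/6 - Y*(R - Y)/6)
k(190, -213) + j = (143/6 + (1/6)*(-213)**2 - 1/6*190*(-213)) + 361 = (143/6 + (1/6)*45369 + 6745) + 361 = (143/6 + 15123/2 + 6745) + 361 = 42991/3 + 361 = 44074/3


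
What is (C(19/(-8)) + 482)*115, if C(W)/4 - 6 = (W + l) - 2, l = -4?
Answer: 108675/2 ≈ 54338.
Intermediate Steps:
C(W) = 4*W (C(W) = 24 + 4*((W - 4) - 2) = 24 + 4*((-4 + W) - 2) = 24 + 4*(-6 + W) = 24 + (-24 + 4*W) = 4*W)
(C(19/(-8)) + 482)*115 = (4*(19/(-8)) + 482)*115 = (4*(19*(-⅛)) + 482)*115 = (4*(-19/8) + 482)*115 = (-19/2 + 482)*115 = (945/2)*115 = 108675/2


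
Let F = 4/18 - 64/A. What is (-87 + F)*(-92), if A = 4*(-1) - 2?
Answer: 63020/9 ≈ 7002.2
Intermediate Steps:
A = -6 (A = -4 - 2 = -6)
F = 98/9 (F = 4/18 - 64/(-6) = 4*(1/18) - 64*(-1/6) = 2/9 + 32/3 = 98/9 ≈ 10.889)
(-87 + F)*(-92) = (-87 + 98/9)*(-92) = -685/9*(-92) = 63020/9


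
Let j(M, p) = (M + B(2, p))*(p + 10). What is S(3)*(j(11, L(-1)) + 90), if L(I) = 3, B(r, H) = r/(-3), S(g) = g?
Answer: 673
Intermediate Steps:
B(r, H) = -r/3 (B(r, H) = r*(-⅓) = -r/3)
j(M, p) = (10 + p)*(-⅔ + M) (j(M, p) = (M - ⅓*2)*(p + 10) = (M - ⅔)*(10 + p) = (-⅔ + M)*(10 + p) = (10 + p)*(-⅔ + M))
S(3)*(j(11, L(-1)) + 90) = 3*((-20/3 + 10*11 - ⅔*3 + 11*3) + 90) = 3*((-20/3 + 110 - 2 + 33) + 90) = 3*(403/3 + 90) = 3*(673/3) = 673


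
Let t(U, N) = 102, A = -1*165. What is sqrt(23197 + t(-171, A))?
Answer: sqrt(23299) ≈ 152.64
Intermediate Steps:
A = -165
sqrt(23197 + t(-171, A)) = sqrt(23197 + 102) = sqrt(23299)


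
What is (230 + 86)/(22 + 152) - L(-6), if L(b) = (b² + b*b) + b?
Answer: -5584/87 ≈ -64.184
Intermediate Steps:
L(b) = b + 2*b² (L(b) = (b² + b²) + b = 2*b² + b = b + 2*b²)
(230 + 86)/(22 + 152) - L(-6) = (230 + 86)/(22 + 152) - (-6)*(1 + 2*(-6)) = 316/174 - (-6)*(1 - 12) = 316*(1/174) - (-6)*(-11) = 158/87 - 1*66 = 158/87 - 66 = -5584/87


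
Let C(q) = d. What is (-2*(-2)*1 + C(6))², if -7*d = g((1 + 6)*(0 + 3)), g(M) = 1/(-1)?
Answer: 841/49 ≈ 17.163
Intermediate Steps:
g(M) = -1
d = ⅐ (d = -⅐*(-1) = ⅐ ≈ 0.14286)
C(q) = ⅐
(-2*(-2)*1 + C(6))² = (-2*(-2)*1 + ⅐)² = (4*1 + ⅐)² = (4 + ⅐)² = (29/7)² = 841/49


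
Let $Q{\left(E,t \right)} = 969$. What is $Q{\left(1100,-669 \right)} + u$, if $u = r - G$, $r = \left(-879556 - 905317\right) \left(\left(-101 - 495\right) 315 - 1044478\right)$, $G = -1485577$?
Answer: $2199354124860$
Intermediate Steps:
$r = 2199352638314$ ($r = - 1784873 \left(\left(-596\right) 315 - 1044478\right) = - 1784873 \left(-187740 - 1044478\right) = \left(-1784873\right) \left(-1232218\right) = 2199352638314$)
$u = 2199354123891$ ($u = 2199352638314 - -1485577 = 2199352638314 + 1485577 = 2199354123891$)
$Q{\left(1100,-669 \right)} + u = 969 + 2199354123891 = 2199354124860$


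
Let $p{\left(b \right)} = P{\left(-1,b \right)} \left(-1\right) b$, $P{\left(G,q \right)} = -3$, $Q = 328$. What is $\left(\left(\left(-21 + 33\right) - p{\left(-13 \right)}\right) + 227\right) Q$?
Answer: $91184$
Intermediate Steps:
$p{\left(b \right)} = 3 b$ ($p{\left(b \right)} = \left(-3\right) \left(-1\right) b = 3 b$)
$\left(\left(\left(-21 + 33\right) - p{\left(-13 \right)}\right) + 227\right) Q = \left(\left(\left(-21 + 33\right) - 3 \left(-13\right)\right) + 227\right) 328 = \left(\left(12 - -39\right) + 227\right) 328 = \left(\left(12 + 39\right) + 227\right) 328 = \left(51 + 227\right) 328 = 278 \cdot 328 = 91184$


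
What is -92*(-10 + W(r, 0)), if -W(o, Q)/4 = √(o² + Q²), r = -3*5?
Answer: 6440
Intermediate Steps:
r = -15
W(o, Q) = -4*√(Q² + o²) (W(o, Q) = -4*√(o² + Q²) = -4*√(Q² + o²))
-92*(-10 + W(r, 0)) = -92*(-10 - 4*√(0² + (-15)²)) = -92*(-10 - 4*√(0 + 225)) = -92*(-10 - 4*√225) = -92*(-10 - 4*15) = -92*(-10 - 60) = -92*(-70) = 6440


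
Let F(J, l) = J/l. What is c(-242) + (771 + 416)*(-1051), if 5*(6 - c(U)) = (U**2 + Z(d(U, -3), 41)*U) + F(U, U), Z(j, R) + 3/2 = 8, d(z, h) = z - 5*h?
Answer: -6294647/5 ≈ -1.2589e+6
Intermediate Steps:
Z(j, R) = 13/2 (Z(j, R) = -3/2 + 8 = 13/2)
c(U) = 29/5 - 13*U/10 - U**2/5 (c(U) = 6 - ((U**2 + 13*U/2) + U/U)/5 = 6 - ((U**2 + 13*U/2) + 1)/5 = 6 - (1 + U**2 + 13*U/2)/5 = 6 + (-1/5 - 13*U/10 - U**2/5) = 29/5 - 13*U/10 - U**2/5)
c(-242) + (771 + 416)*(-1051) = (29/5 - 13/10*(-242) - 1/5*(-242)**2) + (771 + 416)*(-1051) = (29/5 + 1573/5 - 1/5*58564) + 1187*(-1051) = (29/5 + 1573/5 - 58564/5) - 1247537 = -56962/5 - 1247537 = -6294647/5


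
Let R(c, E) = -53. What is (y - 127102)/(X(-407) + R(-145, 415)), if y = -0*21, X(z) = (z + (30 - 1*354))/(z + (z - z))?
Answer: 25865257/10420 ≈ 2482.3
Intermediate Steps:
X(z) = (-324 + z)/z (X(z) = (z + (30 - 354))/(z + 0) = (z - 324)/z = (-324 + z)/z)
y = 0 (y = -1496*0 = 0)
(y - 127102)/(X(-407) + R(-145, 415)) = (0 - 127102)/((-324 - 407)/(-407) - 53) = -127102/(-1/407*(-731) - 53) = -127102/(731/407 - 53) = -127102/(-20840/407) = -127102*(-407/20840) = 25865257/10420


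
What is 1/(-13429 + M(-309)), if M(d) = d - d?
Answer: -1/13429 ≈ -7.4466e-5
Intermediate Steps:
M(d) = 0
1/(-13429 + M(-309)) = 1/(-13429 + 0) = 1/(-13429) = -1/13429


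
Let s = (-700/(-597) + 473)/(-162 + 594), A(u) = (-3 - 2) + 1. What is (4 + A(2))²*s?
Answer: 0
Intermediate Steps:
A(u) = -4 (A(u) = -5 + 1 = -4)
s = 283081/257904 (s = (-700*(-1/597) + 473)/432 = (700/597 + 473)*(1/432) = (283081/597)*(1/432) = 283081/257904 ≈ 1.0976)
(4 + A(2))²*s = (4 - 4)²*(283081/257904) = 0²*(283081/257904) = 0*(283081/257904) = 0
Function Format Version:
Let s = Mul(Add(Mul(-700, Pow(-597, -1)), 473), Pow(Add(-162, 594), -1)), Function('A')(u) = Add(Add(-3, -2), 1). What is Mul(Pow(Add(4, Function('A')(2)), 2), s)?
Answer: 0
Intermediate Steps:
Function('A')(u) = -4 (Function('A')(u) = Add(-5, 1) = -4)
s = Rational(283081, 257904) (s = Mul(Add(Mul(-700, Rational(-1, 597)), 473), Pow(432, -1)) = Mul(Add(Rational(700, 597), 473), Rational(1, 432)) = Mul(Rational(283081, 597), Rational(1, 432)) = Rational(283081, 257904) ≈ 1.0976)
Mul(Pow(Add(4, Function('A')(2)), 2), s) = Mul(Pow(Add(4, -4), 2), Rational(283081, 257904)) = Mul(Pow(0, 2), Rational(283081, 257904)) = Mul(0, Rational(283081, 257904)) = 0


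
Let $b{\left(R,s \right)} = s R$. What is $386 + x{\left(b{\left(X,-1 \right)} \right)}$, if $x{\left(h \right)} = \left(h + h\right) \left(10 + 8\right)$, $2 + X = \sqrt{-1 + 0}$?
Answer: $458 - 36 i \approx 458.0 - 36.0 i$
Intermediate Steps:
$X = -2 + i$ ($X = -2 + \sqrt{-1 + 0} = -2 + \sqrt{-1} = -2 + i \approx -2.0 + 1.0 i$)
$b{\left(R,s \right)} = R s$
$x{\left(h \right)} = 36 h$ ($x{\left(h \right)} = 2 h 18 = 36 h$)
$386 + x{\left(b{\left(X,-1 \right)} \right)} = 386 + 36 \left(-2 + i\right) \left(-1\right) = 386 + 36 \left(2 - i\right) = 386 + \left(72 - 36 i\right) = 458 - 36 i$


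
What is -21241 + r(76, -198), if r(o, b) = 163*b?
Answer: -53515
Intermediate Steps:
-21241 + r(76, -198) = -21241 + 163*(-198) = -21241 - 32274 = -53515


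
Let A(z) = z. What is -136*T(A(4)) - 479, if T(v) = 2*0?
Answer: -479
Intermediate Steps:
T(v) = 0
-136*T(A(4)) - 479 = -136*0 - 479 = 0 - 479 = -479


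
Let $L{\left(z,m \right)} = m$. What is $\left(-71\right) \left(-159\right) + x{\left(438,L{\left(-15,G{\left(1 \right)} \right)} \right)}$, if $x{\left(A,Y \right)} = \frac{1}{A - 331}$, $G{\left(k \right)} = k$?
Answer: $\frac{1207924}{107} \approx 11289.0$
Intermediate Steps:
$x{\left(A,Y \right)} = \frac{1}{-331 + A}$
$\left(-71\right) \left(-159\right) + x{\left(438,L{\left(-15,G{\left(1 \right)} \right)} \right)} = \left(-71\right) \left(-159\right) + \frac{1}{-331 + 438} = 11289 + \frac{1}{107} = \frac{1207924}{107}$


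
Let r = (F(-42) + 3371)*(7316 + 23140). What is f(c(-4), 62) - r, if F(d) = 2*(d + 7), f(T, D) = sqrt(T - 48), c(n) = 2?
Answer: -100535256 + I*sqrt(46) ≈ -1.0054e+8 + 6.7823*I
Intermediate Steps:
f(T, D) = sqrt(-48 + T)
F(d) = 14 + 2*d (F(d) = 2*(7 + d) = 14 + 2*d)
r = 100535256 (r = ((14 + 2*(-42)) + 3371)*(7316 + 23140) = ((14 - 84) + 3371)*30456 = (-70 + 3371)*30456 = 3301*30456 = 100535256)
f(c(-4), 62) - r = sqrt(-48 + 2) - 1*100535256 = sqrt(-46) - 100535256 = I*sqrt(46) - 100535256 = -100535256 + I*sqrt(46)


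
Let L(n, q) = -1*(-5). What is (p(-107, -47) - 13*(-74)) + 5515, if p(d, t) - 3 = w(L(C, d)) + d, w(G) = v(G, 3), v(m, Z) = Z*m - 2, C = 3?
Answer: 6386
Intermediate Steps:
L(n, q) = 5
v(m, Z) = -2 + Z*m
w(G) = -2 + 3*G
p(d, t) = 16 + d (p(d, t) = 3 + ((-2 + 3*5) + d) = 3 + ((-2 + 15) + d) = 3 + (13 + d) = 16 + d)
(p(-107, -47) - 13*(-74)) + 5515 = ((16 - 107) - 13*(-74)) + 5515 = (-91 + 962) + 5515 = 871 + 5515 = 6386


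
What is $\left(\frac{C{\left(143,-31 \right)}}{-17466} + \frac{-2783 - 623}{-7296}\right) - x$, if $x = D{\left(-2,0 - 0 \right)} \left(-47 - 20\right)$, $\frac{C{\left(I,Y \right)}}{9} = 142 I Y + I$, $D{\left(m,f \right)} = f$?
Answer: $\frac{3448722329}{10619328} \approx 324.76$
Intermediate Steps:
$C{\left(I,Y \right)} = 9 I + 1278 I Y$ ($C{\left(I,Y \right)} = 9 \left(142 I Y + I\right) = 9 \left(I + 142 I Y\right) = 9 I + 1278 I Y$)
$x = 0$ ($x = \left(0 - 0\right) \left(-47 - 20\right) = \left(0 + 0\right) \left(-67\right) = 0 \left(-67\right) = 0$)
$\left(\frac{C{\left(143,-31 \right)}}{-17466} + \frac{-2783 - 623}{-7296}\right) - x = \left(\frac{9 \cdot 143 \left(1 + 142 \left(-31\right)\right)}{-17466} + \frac{-2783 - 623}{-7296}\right) - 0 = \left(9 \cdot 143 \left(1 - 4402\right) \left(- \frac{1}{17466}\right) - - \frac{1703}{3648}\right) + 0 = \left(9 \cdot 143 \left(-4401\right) \left(- \frac{1}{17466}\right) + \frac{1703}{3648}\right) + 0 = \left(\left(-5664087\right) \left(- \frac{1}{17466}\right) + \frac{1703}{3648}\right) + 0 = \left(\frac{1888029}{5822} + \frac{1703}{3648}\right) + 0 = \frac{3448722329}{10619328} + 0 = \frac{3448722329}{10619328}$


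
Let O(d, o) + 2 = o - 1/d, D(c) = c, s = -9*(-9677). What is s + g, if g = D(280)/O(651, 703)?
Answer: 3974507283/45635 ≈ 87093.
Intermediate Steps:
s = 87093
O(d, o) = -2 + o - 1/d (O(d, o) = -2 + (o - 1/d) = -2 + o - 1/d)
g = 18228/45635 (g = 280/(-2 + 703 - 1/651) = 280/(456350/651) = 280*(651/456350) = 18228/45635 ≈ 0.39943)
s + g = 87093 + 18228/45635 = 3974507283/45635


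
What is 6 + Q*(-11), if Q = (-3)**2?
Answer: -93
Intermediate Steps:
Q = 9
6 + Q*(-11) = 6 + 9*(-11) = 6 - 99 = -93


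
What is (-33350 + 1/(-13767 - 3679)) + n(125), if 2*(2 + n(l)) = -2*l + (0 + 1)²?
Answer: -292015510/8723 ≈ -33477.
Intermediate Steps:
n(l) = -3/2 - l (n(l) = -2 + (-2*l + (0 + 1)²)/2 = -2 + (-2*l + 1²)/2 = -2 + (-2*l + 1)/2 = -2 + (1 - 2*l)/2 = -2 + (½ - l) = -3/2 - l)
(-33350 + 1/(-13767 - 3679)) + n(125) = (-33350 + 1/(-13767 - 3679)) + (-3/2 - 1*125) = (-33350 + 1/(-17446)) + (-3/2 - 125) = (-33350 - 1/17446) - 253/2 = -581824101/17446 - 253/2 = -292015510/8723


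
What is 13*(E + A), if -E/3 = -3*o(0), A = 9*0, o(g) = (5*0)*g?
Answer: 0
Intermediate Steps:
o(g) = 0 (o(g) = 0*g = 0)
A = 0
E = 0 (E = -(-9)*0 = -3*0 = 0)
13*(E + A) = 13*(0 + 0) = 13*0 = 0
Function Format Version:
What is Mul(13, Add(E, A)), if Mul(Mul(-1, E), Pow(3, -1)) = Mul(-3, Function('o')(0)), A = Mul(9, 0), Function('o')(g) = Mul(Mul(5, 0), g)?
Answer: 0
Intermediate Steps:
Function('o')(g) = 0 (Function('o')(g) = Mul(0, g) = 0)
A = 0
E = 0 (E = Mul(-3, Mul(-3, 0)) = Mul(-3, 0) = 0)
Mul(13, Add(E, A)) = Mul(13, Add(0, 0)) = Mul(13, 0) = 0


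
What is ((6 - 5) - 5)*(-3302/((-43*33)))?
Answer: -13208/1419 ≈ -9.3080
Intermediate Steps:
((6 - 5) - 5)*(-3302/((-43*33))) = (1 - 5)*(-3302/(-1419)) = -(-13208)*(-1)/1419 = -4*3302/1419 = -13208/1419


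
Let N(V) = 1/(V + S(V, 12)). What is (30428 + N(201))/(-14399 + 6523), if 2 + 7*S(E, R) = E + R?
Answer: -49232511/12743368 ≈ -3.8634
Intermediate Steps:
S(E, R) = -2/7 + E/7 + R/7 (S(E, R) = -2/7 + (E + R)/7 = -2/7 + (E/7 + R/7) = -2/7 + E/7 + R/7)
N(V) = 1/(10/7 + 8*V/7) (N(V) = 1/(V + (-2/7 + V/7 + (⅐)*12)) = 1/(V + (-2/7 + V/7 + 12/7)) = 1/(V + (10/7 + V/7)) = 1/(10/7 + 8*V/7))
(30428 + N(201))/(-14399 + 6523) = (30428 + 7/(2*(5 + 4*201)))/(-14399 + 6523) = (30428 + 7/(2*(5 + 804)))/(-7876) = (30428 + (7/2)/809)*(-1/7876) = (30428 + (7/2)*(1/809))*(-1/7876) = (30428 + 7/1618)*(-1/7876) = (49232511/1618)*(-1/7876) = -49232511/12743368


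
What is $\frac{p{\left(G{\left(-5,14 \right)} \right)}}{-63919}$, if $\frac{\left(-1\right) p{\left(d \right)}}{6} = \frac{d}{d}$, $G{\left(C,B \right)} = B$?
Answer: $\frac{6}{63919} \approx 9.3869 \cdot 10^{-5}$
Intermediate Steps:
$p{\left(d \right)} = -6$ ($p{\left(d \right)} = - 6 \frac{d}{d} = \left(-6\right) 1 = -6$)
$\frac{p{\left(G{\left(-5,14 \right)} \right)}}{-63919} = - \frac{6}{-63919} = \left(-6\right) \left(- \frac{1}{63919}\right) = \frac{6}{63919}$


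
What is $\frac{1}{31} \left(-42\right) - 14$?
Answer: $- \frac{476}{31} \approx -15.355$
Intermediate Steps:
$\frac{1}{31} \left(-42\right) - 14 = - \frac{42}{31} - 14 = - \frac{476}{31}$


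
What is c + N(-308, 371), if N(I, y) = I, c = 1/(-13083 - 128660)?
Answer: -43656845/141743 ≈ -308.00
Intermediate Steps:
c = -1/141743 (c = 1/(-141743) = -1/141743 ≈ -7.0550e-6)
c + N(-308, 371) = -1/141743 - 308 = -43656845/141743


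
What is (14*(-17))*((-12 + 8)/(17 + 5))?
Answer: 476/11 ≈ 43.273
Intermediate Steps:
(14*(-17))*((-12 + 8)/(17 + 5)) = -(-952)/22 = -238*(-2/11) = 476/11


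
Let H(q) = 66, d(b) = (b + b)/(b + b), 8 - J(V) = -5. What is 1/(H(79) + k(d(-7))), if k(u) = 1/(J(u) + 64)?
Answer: 77/5083 ≈ 0.015149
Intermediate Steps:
J(V) = 13 (J(V) = 8 - 1*(-5) = 8 + 5 = 13)
d(b) = 1 (d(b) = (2*b)/((2*b)) = (2*b)*(1/(2*b)) = 1)
k(u) = 1/77 (k(u) = 1/(13 + 64) = 1/77)
1/(H(79) + k(d(-7))) = 1/(66 + 1/77) = 1/(5083/77) = 77/5083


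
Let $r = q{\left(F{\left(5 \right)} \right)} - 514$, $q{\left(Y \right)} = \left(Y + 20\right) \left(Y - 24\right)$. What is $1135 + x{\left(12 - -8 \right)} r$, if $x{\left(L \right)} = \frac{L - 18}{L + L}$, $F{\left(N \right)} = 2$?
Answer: $\frac{10851}{10} \approx 1085.1$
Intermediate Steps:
$q{\left(Y \right)} = \left(-24 + Y\right) \left(20 + Y\right)$ ($q{\left(Y \right)} = \left(20 + Y\right) \left(-24 + Y\right) = \left(-24 + Y\right) \left(20 + Y\right)$)
$x{\left(L \right)} = \frac{-18 + L}{2 L}$
$r = -998$ ($r = \left(-480 + 2^{2} - 8\right) - 514 = \left(-480 + 4 - 8\right) - 514 = -484 - 514 = -998$)
$1135 + x{\left(12 - -8 \right)} r = 1135 + \frac{-18 + \left(12 - -8\right)}{2 \left(12 - -8\right)} \left(-998\right) = 1135 + \frac{-18 + \left(12 + 8\right)}{2 \left(12 + 8\right)} \left(-998\right) = 1135 + \frac{-18 + 20}{2 \cdot 20} \left(-998\right) = 1135 + \frac{1}{2} \cdot \frac{1}{20} \cdot 2 \left(-998\right) = 1135 + \frac{1}{20} \left(-998\right) = 1135 - \frac{499}{10} = \frac{10851}{10}$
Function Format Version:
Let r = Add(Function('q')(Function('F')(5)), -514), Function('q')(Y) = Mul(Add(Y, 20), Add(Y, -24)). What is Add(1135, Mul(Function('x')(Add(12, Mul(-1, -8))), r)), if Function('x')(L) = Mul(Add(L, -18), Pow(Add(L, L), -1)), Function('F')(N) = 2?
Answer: Rational(10851, 10) ≈ 1085.1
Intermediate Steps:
Function('q')(Y) = Mul(Add(-24, Y), Add(20, Y)) (Function('q')(Y) = Mul(Add(20, Y), Add(-24, Y)) = Mul(Add(-24, Y), Add(20, Y)))
Function('x')(L) = Mul(Rational(1, 2), Pow(L, -1), Add(-18, L)) (Function('x')(L) = Mul(Add(-18, L), Pow(Mul(2, L), -1)) = Mul(Add(-18, L), Mul(Rational(1, 2), Pow(L, -1))) = Mul(Rational(1, 2), Pow(L, -1), Add(-18, L)))
r = -998 (r = Add(Add(-480, Pow(2, 2), Mul(-4, 2)), -514) = Add(Add(-480, 4, -8), -514) = Add(-484, -514) = -998)
Add(1135, Mul(Function('x')(Add(12, Mul(-1, -8))), r)) = Add(1135, Mul(Mul(Rational(1, 2), Pow(Add(12, Mul(-1, -8)), -1), Add(-18, Add(12, Mul(-1, -8)))), -998)) = Add(1135, Mul(Mul(Rational(1, 2), Pow(Add(12, 8), -1), Add(-18, Add(12, 8))), -998)) = Add(1135, Mul(Mul(Rational(1, 2), Pow(20, -1), Add(-18, 20)), -998)) = Add(1135, Mul(Mul(Rational(1, 2), Rational(1, 20), 2), -998)) = Add(1135, Mul(Rational(1, 20), -998)) = Add(1135, Rational(-499, 10)) = Rational(10851, 10)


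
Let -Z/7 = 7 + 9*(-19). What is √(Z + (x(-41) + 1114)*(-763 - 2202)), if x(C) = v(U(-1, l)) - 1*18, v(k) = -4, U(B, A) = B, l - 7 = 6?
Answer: 2*I*√809158 ≈ 1799.1*I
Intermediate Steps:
l = 13 (l = 7 + 6 = 13)
x(C) = -22 (x(C) = -4 - 1*18 = -4 - 18 = -22)
Z = 1148 (Z = -7*(7 + 9*(-19)) = -7*(7 - 171) = -7*(-164) = 1148)
√(Z + (x(-41) + 1114)*(-763 - 2202)) = √(1148 + (-22 + 1114)*(-763 - 2202)) = √(1148 + 1092*(-2965)) = √(1148 - 3237780) = √(-3236632) = 2*I*√809158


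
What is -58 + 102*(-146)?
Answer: -14950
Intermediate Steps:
-58 + 102*(-146) = -58 - 14892 = -14950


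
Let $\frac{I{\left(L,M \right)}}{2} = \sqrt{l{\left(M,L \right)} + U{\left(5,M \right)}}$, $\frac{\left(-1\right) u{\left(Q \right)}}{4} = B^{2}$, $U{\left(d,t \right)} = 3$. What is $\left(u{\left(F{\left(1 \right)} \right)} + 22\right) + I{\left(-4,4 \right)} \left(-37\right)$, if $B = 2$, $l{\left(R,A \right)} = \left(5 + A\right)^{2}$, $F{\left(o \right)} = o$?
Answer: $-142$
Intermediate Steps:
$u{\left(Q \right)} = -16$ ($u{\left(Q \right)} = - 4 \cdot 2^{2} = \left(-4\right) 4 = -16$)
$I{\left(L,M \right)} = 2 \sqrt{3 + \left(5 + L\right)^{2}}$ ($I{\left(L,M \right)} = 2 \sqrt{\left(5 + L\right)^{2} + 3} = 2 \sqrt{3 + \left(5 + L\right)^{2}}$)
$\left(u{\left(F{\left(1 \right)} \right)} + 22\right) + I{\left(-4,4 \right)} \left(-37\right) = \left(-16 + 22\right) + 2 \sqrt{3 + \left(5 - 4\right)^{2}} \left(-37\right) = 6 + 2 \sqrt{3 + 1^{2}} \left(-37\right) = 6 + 2 \sqrt{3 + 1} \left(-37\right) = 6 + 2 \sqrt{4} \left(-37\right) = 6 + 2 \cdot 2 \left(-37\right) = 6 + 4 \left(-37\right) = 6 - 148 = -142$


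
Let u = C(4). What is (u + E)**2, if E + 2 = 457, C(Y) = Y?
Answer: 210681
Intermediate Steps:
E = 455 (E = -2 + 457 = 455)
u = 4
(u + E)**2 = (4 + 455)**2 = 459**2 = 210681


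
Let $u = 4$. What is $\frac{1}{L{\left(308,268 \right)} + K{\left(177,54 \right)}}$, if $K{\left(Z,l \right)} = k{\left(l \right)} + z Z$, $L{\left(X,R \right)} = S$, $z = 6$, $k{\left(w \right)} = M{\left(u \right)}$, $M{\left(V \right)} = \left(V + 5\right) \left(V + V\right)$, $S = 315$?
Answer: $\frac{1}{1449} \approx 0.00069013$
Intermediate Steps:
$M{\left(V \right)} = 2 V \left(5 + V\right)$ ($M{\left(V \right)} = \left(5 + V\right) 2 V = 2 V \left(5 + V\right)$)
$k{\left(w \right)} = 72$ ($k{\left(w \right)} = 2 \cdot 4 \left(5 + 4\right) = 2 \cdot 4 \cdot 9 = 72$)
$L{\left(X,R \right)} = 315$
$K{\left(Z,l \right)} = 72 + 6 Z$
$\frac{1}{L{\left(308,268 \right)} + K{\left(177,54 \right)}} = \frac{1}{315 + \left(72 + 6 \cdot 177\right)} = \frac{1}{315 + \left(72 + 1062\right)} = \frac{1}{315 + 1134} = \frac{1}{1449}$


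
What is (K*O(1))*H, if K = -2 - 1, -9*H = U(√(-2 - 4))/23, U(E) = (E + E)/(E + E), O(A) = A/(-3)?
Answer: -1/207 ≈ -0.0048309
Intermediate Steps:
O(A) = -A/3 (O(A) = A*(-⅓) = -A/3)
U(E) = 1 (U(E) = (2*E)/((2*E)) = (2*E)*(1/(2*E)) = 1)
H = -1/207 (H = -1/(9*23) = -⅑*1/23 = -1/207 ≈ -0.0048309)
K = -3
(K*O(1))*H = -(-1)*(-1/207) = -3*(-⅓)*(-1/207) = 1*(-1/207) = -1/207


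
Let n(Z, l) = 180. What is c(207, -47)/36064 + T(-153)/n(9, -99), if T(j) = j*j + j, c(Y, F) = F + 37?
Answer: 11648647/90160 ≈ 129.20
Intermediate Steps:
c(Y, F) = 37 + F
T(j) = j + j**2 (T(j) = j**2 + j = j + j**2)
c(207, -47)/36064 + T(-153)/n(9, -99) = (37 - 47)/36064 - 153*(1 - 153)/180 = -10*1/36064 - 153*(-152)*(1/180) = -5/18032 + 23256*(1/180) = -5/18032 + 646/5 = 11648647/90160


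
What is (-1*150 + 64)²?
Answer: 7396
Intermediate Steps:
(-1*150 + 64)² = (-150 + 64)² = (-86)² = 7396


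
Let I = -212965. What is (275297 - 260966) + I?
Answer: -198634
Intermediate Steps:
(275297 - 260966) + I = (275297 - 260966) - 212965 = 14331 - 212965 = -198634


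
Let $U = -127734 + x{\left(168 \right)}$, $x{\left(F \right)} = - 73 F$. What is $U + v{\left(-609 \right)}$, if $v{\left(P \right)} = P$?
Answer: $-140607$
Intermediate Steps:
$U = -139998$ ($U = -127734 - 12264 = -139998$)
$U + v{\left(-609 \right)} = -139998 - 609 = -140607$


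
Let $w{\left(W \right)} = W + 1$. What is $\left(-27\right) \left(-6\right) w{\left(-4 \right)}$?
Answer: $-486$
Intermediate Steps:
$w{\left(W \right)} = 1 + W$
$\left(-27\right) \left(-6\right) w{\left(-4 \right)} = \left(-27\right) \left(-6\right) \left(1 - 4\right) = 162 \left(-3\right) = -486$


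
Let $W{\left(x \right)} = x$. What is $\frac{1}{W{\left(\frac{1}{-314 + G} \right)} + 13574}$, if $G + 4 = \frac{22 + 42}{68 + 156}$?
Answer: $\frac{2224}{30188569} \approx 7.367 \cdot 10^{-5}$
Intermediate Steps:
$G = - \frac{26}{7}$ ($G = -4 + \frac{22 + 42}{68 + 156} = -4 + \frac{64}{224} = -4 + 64 \cdot \frac{1}{224} = -4 + \frac{2}{7} = - \frac{26}{7} \approx -3.7143$)
$\frac{1}{W{\left(\frac{1}{-314 + G} \right)} + 13574} = \frac{1}{\frac{1}{-314 - \frac{26}{7}} + 13574} = \frac{1}{\frac{1}{- \frac{2224}{7}} + 13574} = \frac{1}{- \frac{7}{2224} + 13574} = \frac{1}{\frac{30188569}{2224}} = \frac{2224}{30188569}$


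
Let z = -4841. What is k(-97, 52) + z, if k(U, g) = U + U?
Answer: -5035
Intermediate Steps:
k(U, g) = 2*U
k(-97, 52) + z = 2*(-97) - 4841 = -194 - 4841 = -5035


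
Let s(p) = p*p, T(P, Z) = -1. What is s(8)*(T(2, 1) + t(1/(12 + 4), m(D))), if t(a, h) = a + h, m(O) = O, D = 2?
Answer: 68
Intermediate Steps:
s(p) = p²
s(8)*(T(2, 1) + t(1/(12 + 4), m(D))) = 8²*(-1 + (1/(12 + 4) + 2)) = 64*(-1 + (1/16 + 2)) = 64*(-1 + 33/16) = 64*(17/16) = 68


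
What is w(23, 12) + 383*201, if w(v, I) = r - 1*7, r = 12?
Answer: 76988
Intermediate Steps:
w(v, I) = 5 (w(v, I) = 12 - 1*7 = 12 - 7 = 5)
w(23, 12) + 383*201 = 5 + 383*201 = 5 + 76983 = 76988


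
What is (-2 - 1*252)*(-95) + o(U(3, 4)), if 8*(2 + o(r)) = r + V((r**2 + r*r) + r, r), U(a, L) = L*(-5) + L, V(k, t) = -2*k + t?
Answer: 24000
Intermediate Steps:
V(k, t) = t - 2*k
U(a, L) = -4*L (U(a, L) = -5*L + L = -4*L)
o(r) = -2 - r**2/2 (o(r) = -2 + (r + (r - 2*((r**2 + r*r) + r)))/8 = -2 + (r + (r - 2*((r**2 + r**2) + r)))/8 = -2 + (r + (r - 2*(2*r**2 + r)))/8 = -2 + (r + (r - 2*(r + 2*r**2)))/8 = -2 + (r + (r + (-4*r**2 - 2*r)))/8 = -2 + (r + (-r - 4*r**2))/8 = -2 + (-4*r**2)/8 = -2 - r**2/2)
(-2 - 1*252)*(-95) + o(U(3, 4)) = (-2 - 1*252)*(-95) + (-2 - (-4*4)**2/2) = (-2 - 252)*(-95) + (-2 - 1/2*(-16)**2) = -254*(-95) + (-2 - 1/2*256) = 24130 + (-2 - 128) = 24130 - 130 = 24000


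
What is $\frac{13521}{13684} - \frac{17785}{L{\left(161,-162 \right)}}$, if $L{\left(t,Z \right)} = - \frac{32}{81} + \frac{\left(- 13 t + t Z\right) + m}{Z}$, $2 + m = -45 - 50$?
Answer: $- \frac{4880566239}{48249784} \approx -101.15$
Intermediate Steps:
$m = -97$ ($m = -2 - 95 = -97$)
$L{\left(t,Z \right)} = - \frac{32}{81} + \frac{-97 - 13 t + Z t}{Z}$ ($L{\left(t,Z \right)} = - \frac{32}{81} + \frac{\left(- 13 t + t Z\right) - 97}{Z} = \left(-32\right) \frac{1}{81} + \frac{\left(- 13 t + Z t\right) - 97}{Z} = - \frac{32}{81} + \frac{-97 - 13 t + Z t}{Z}$)
$\frac{13521}{13684} - \frac{17785}{L{\left(161,-162 \right)}} = \frac{13521}{13684} - \frac{17785}{- \frac{32}{81} + 161 - \frac{97}{-162} - \frac{2093}{-162}} = 13521 \cdot \frac{1}{13684} - \frac{17785}{- \frac{32}{81} + 161 - - \frac{97}{162} - 2093 \left(- \frac{1}{162}\right)} = \frac{13521}{13684} - \frac{17785}{- \frac{32}{81} + 161 + \frac{97}{162} + \frac{2093}{162}} = \frac{13521}{13684} - \frac{17785}{\frac{14104}{81}} = \frac{13521}{13684} - \frac{1440585}{14104} = - \frac{4880566239}{48249784}$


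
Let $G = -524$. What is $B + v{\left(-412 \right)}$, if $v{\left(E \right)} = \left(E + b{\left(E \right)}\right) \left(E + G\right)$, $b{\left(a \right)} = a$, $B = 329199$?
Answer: $1100463$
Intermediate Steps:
$v{\left(E \right)} = 2 E \left(-524 + E\right)$ ($v{\left(E \right)} = \left(E + E\right) \left(E - 524\right) = 2 E \left(-524 + E\right)$)
$B + v{\left(-412 \right)} = 329199 + 2 \left(-412\right) \left(-524 - 412\right) = 329199 + 2 \left(-412\right) \left(-936\right) = 329199 + 771264 = 1100463$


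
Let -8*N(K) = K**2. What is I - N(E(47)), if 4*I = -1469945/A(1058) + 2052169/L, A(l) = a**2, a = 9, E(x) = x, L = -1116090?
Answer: -85605928163/20089620 ≈ -4261.2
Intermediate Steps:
A(l) = 81 (A(l) = 9**2 = 81)
N(K) = -K**2/8
I = -182306348971/40179240 (I = (-1469945/81 + 2052169/(-1116090))/4 = (-1469945*1/81 + 2052169*(-1/1116090))/4 = (-1469945/81 - 2052169/1116090)/4 = (1/4)*(-182306348971/10044810) = -182306348971/40179240 ≈ -4537.3)
I - N(E(47)) = -182306348971/40179240 - (-1)*47**2/8 = -182306348971/40179240 - (-1)*2209/8 = -182306348971/40179240 - 1*(-2209/8) = -182306348971/40179240 + 2209/8 = -85605928163/20089620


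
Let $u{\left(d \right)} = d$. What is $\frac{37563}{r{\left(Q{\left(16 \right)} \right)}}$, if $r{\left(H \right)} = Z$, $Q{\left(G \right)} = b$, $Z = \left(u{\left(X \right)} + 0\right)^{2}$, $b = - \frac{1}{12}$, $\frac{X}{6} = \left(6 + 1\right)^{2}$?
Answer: $\frac{12521}{28812} \approx 0.43458$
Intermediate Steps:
$X = 294$ ($X = 6 \left(6 + 1\right)^{2} = 6 \cdot 7^{2} = 6 \cdot 49 = 294$)
$b = - \frac{1}{12}$ ($b = \left(-1\right) \frac{1}{12} = - \frac{1}{12} \approx -0.083333$)
$Z = 86436$ ($Z = \left(294 + 0\right)^{2} = 294^{2} = 86436$)
$Q{\left(G \right)} = - \frac{1}{12}$
$r{\left(H \right)} = 86436$
$\frac{37563}{r{\left(Q{\left(16 \right)} \right)}} = \frac{37563}{86436} = 37563 \cdot \frac{1}{86436} = \frac{12521}{28812}$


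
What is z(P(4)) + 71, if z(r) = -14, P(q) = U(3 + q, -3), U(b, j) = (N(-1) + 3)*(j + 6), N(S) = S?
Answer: 57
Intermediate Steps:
U(b, j) = 12 + 2*j (U(b, j) = (-1 + 3)*(j + 6) = 2*(6 + j) = 12 + 2*j)
P(q) = 6 (P(q) = 12 + 2*(-3) = 12 - 6 = 6)
z(P(4)) + 71 = -14 + 71 = 57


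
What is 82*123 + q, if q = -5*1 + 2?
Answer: 10083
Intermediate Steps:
q = -3 (q = -5 + 2 = -3)
82*123 + q = 82*123 - 3 = 10086 - 3 = 10083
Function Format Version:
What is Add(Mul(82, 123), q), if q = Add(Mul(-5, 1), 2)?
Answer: 10083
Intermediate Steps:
q = -3 (q = Add(-5, 2) = -3)
Add(Mul(82, 123), q) = Add(Mul(82, 123), -3) = Add(10086, -3) = 10083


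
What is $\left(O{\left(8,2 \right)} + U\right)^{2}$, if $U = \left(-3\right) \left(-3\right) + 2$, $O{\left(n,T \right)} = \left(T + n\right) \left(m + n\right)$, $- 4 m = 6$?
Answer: $5776$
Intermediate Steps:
$m = - \frac{3}{2}$ ($m = \left(- \frac{1}{4}\right) 6 = - \frac{3}{2} \approx -1.5$)
$O{\left(n,T \right)} = \left(- \frac{3}{2} + n\right) \left(T + n\right)$ ($O{\left(n,T \right)} = \left(T + n\right) \left(- \frac{3}{2} + n\right) = \left(- \frac{3}{2} + n\right) \left(T + n\right)$)
$U = 11$ ($U = 9 + 2 = 11$)
$\left(O{\left(8,2 \right)} + U\right)^{2} = \left(\left(8^{2} - 3 - 12 + 2 \cdot 8\right) + 11\right)^{2} = \left(\left(64 - 3 - 12 + 16\right) + 11\right)^{2} = \left(65 + 11\right)^{2} = 76^{2} = 5776$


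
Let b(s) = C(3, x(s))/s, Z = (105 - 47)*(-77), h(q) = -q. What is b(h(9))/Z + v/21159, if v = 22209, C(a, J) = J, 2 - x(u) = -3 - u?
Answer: 49587995/47248047 ≈ 1.0495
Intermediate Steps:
x(u) = 5 + u (x(u) = 2 - (-3 - u) = 2 + (3 + u) = 5 + u)
Z = -4466 (Z = 58*(-77) = -4466)
b(s) = (5 + s)/s
b(h(9))/Z + v/21159 = ((5 - 1*9)/((-1*9)))/(-4466) + 22209/21159 = ((5 - 9)/(-9))*(-1/4466) + 22209*(1/21159) = -⅑*(-4)*(-1/4466) + 7403/7053 = (4/9)*(-1/4466) + 7403/7053 = -2/20097 + 7403/7053 = 49587995/47248047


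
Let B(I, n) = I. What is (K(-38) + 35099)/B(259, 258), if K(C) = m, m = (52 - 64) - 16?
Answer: 35071/259 ≈ 135.41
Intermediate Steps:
m = -28 (m = -12 - 16 = -28)
K(C) = -28
(K(-38) + 35099)/B(259, 258) = (-28 + 35099)/259 = 35071*(1/259) = 35071/259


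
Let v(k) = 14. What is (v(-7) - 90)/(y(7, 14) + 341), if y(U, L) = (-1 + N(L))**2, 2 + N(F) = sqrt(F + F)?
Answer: -114/563 - 76*sqrt(7)/11823 ≈ -0.21949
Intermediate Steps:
N(F) = -2 + sqrt(2)*sqrt(F) (N(F) = -2 + sqrt(F + F) = -2 + sqrt(2*F) = -2 + sqrt(2)*sqrt(F))
y(U, L) = (-3 + sqrt(2)*sqrt(L))**2 (y(U, L) = (-1 + (-2 + sqrt(2)*sqrt(L)))**2 = (-3 + sqrt(2)*sqrt(L))**2)
(v(-7) - 90)/(y(7, 14) + 341) = (14 - 90)/((-3 + sqrt(2)*sqrt(14))**2 + 341) = -76/((-3 + 2*sqrt(7))**2 + 341) = -76/(341 + (-3 + 2*sqrt(7))**2)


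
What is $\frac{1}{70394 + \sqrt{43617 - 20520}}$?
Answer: $\frac{70394}{4955292139} - \frac{\sqrt{23097}}{4955292139} \approx 1.4175 \cdot 10^{-5}$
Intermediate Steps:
$\frac{1}{70394 + \sqrt{43617 - 20520}} = \frac{1}{70394 + \sqrt{23097}}$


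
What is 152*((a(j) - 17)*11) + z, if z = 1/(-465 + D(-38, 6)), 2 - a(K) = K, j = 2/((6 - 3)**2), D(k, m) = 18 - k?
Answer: -93687185/3681 ≈ -25452.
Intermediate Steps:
j = 2/9 (j = 2/(3**2) = 2/9 ≈ 0.22222)
a(K) = 2 - K
z = -1/409 (z = 1/(-465 + (18 - 1*(-38))) = 1/(-465 + (18 + 38)) = 1/(-465 + 56) = 1/(-409) = -1/409 ≈ -0.0024450)
152*((a(j) - 17)*11) + z = 152*(((2 - 1*2/9) - 17)*11) - 1/409 = 152*(((2 - 2/9) - 17)*11) - 1/409 = 152*((16/9 - 17)*11) - 1/409 = 152*(-137/9*11) - 1/409 = 152*(-1507/9) - 1/409 = -229064/9 - 1/409 = -93687185/3681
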